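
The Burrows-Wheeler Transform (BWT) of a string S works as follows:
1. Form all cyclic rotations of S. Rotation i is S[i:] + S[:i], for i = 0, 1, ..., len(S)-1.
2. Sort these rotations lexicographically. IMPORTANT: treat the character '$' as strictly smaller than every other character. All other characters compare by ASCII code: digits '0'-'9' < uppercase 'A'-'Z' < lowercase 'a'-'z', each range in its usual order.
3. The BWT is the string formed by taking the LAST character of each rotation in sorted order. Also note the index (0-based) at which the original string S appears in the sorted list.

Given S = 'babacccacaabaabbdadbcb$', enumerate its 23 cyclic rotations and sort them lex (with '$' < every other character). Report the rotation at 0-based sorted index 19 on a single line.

All 23 rotations (rotation i = S[i:]+S[:i]):
  rot[0] = babacccacaabaabbdadbcb$
  rot[1] = abacccacaabaabbdadbcb$b
  rot[2] = bacccacaabaabbdadbcb$ba
  rot[3] = acccacaabaabbdadbcb$bab
  rot[4] = cccacaabaabbdadbcb$baba
  rot[5] = ccacaabaabbdadbcb$babac
  rot[6] = cacaabaabbdadbcb$babacc
  rot[7] = acaabaabbdadbcb$babaccc
  rot[8] = caabaabbdadbcb$babaccca
  rot[9] = aabaabbdadbcb$babacccac
  rot[10] = abaabbdadbcb$babacccaca
  rot[11] = baabbdadbcb$babacccacaa
  rot[12] = aabbdadbcb$babacccacaab
  rot[13] = abbdadbcb$babacccacaaba
  rot[14] = bbdadbcb$babacccacaabaa
  rot[15] = bdadbcb$babacccacaabaab
  rot[16] = dadbcb$babacccacaabaabb
  rot[17] = adbcb$babacccacaabaabbd
  rot[18] = dbcb$babacccacaabaabbda
  rot[19] = bcb$babacccacaabaabbdad
  rot[20] = cb$babacccacaabaabbdadb
  rot[21] = b$babacccacaabaabbdadbc
  rot[22] = $babacccacaabaabbdadbcb
Sorted (with $ < everything):
  sorted[0] = $babacccacaabaabbdadbcb
  sorted[1] = aabaabbdadbcb$babacccac
  sorted[2] = aabbdadbcb$babacccacaab
  sorted[3] = abaabbdadbcb$babacccaca
  sorted[4] = abacccacaabaabbdadbcb$b
  sorted[5] = abbdadbcb$babacccacaaba
  sorted[6] = acaabaabbdadbcb$babaccc
  sorted[7] = acccacaabaabbdadbcb$bab
  sorted[8] = adbcb$babacccacaabaabbd
  sorted[9] = b$babacccacaabaabbdadbc
  sorted[10] = baabbdadbcb$babacccacaa
  sorted[11] = babacccacaabaabbdadbcb$
  sorted[12] = bacccacaabaabbdadbcb$ba
  sorted[13] = bbdadbcb$babacccacaabaa
  sorted[14] = bcb$babacccacaabaabbdad
  sorted[15] = bdadbcb$babacccacaabaab
  sorted[16] = caabaabbdadbcb$babaccca
  sorted[17] = cacaabaabbdadbcb$babacc
  sorted[18] = cb$babacccacaabaabbdadb
  sorted[19] = ccacaabaabbdadbcb$babac
  sorted[20] = cccacaabaabbdadbcb$baba
  sorted[21] = dadbcb$babacccacaabaabb
  sorted[22] = dbcb$babacccacaabaabbda
sorted[19] = ccacaabaabbdadbcb$babac

Answer: ccacaabaabbdadbcb$babac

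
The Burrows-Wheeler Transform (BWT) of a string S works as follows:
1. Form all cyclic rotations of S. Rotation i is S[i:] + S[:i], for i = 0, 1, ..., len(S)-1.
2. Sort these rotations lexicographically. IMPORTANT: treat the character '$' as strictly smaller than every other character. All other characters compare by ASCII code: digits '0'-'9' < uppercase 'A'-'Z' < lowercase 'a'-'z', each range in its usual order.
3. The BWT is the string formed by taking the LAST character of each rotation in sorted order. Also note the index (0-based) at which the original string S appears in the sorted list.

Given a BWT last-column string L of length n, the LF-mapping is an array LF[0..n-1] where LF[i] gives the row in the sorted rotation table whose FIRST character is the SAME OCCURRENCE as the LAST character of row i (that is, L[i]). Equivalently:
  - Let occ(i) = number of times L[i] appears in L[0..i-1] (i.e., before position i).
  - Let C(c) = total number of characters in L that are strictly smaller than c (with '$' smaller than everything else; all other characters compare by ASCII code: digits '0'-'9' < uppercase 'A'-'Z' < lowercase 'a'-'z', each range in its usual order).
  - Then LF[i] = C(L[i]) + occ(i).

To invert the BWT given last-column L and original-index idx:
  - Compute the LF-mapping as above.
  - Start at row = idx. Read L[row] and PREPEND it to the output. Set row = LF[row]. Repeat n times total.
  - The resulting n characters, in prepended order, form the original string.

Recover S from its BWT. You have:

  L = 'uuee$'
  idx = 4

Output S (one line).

LF mapping: 3 4 1 2 0
Walk LF starting at row 4, prepending L[row]:
  step 1: row=4, L[4]='$', prepend. Next row=LF[4]=0
  step 2: row=0, L[0]='u', prepend. Next row=LF[0]=3
  step 3: row=3, L[3]='e', prepend. Next row=LF[3]=2
  step 4: row=2, L[2]='e', prepend. Next row=LF[2]=1
  step 5: row=1, L[1]='u', prepend. Next row=LF[1]=4
Reversed output: ueeu$

Answer: ueeu$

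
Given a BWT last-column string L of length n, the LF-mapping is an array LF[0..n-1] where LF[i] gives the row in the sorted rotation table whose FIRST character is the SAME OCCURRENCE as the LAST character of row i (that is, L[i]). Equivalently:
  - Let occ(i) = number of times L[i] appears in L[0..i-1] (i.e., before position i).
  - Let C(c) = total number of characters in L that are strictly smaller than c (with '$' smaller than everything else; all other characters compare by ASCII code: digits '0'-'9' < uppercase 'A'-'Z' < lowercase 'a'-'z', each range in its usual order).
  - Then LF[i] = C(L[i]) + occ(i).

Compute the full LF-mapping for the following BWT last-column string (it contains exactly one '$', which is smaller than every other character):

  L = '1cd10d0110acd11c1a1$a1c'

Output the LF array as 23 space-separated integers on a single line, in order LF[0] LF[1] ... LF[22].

Char counts: '$':1, '0':3, '1':9, 'a':3, 'c':4, 'd':3
C (first-col start): C('$')=0, C('0')=1, C('1')=4, C('a')=13, C('c')=16, C('d')=20
L[0]='1': occ=0, LF[0]=C('1')+0=4+0=4
L[1]='c': occ=0, LF[1]=C('c')+0=16+0=16
L[2]='d': occ=0, LF[2]=C('d')+0=20+0=20
L[3]='1': occ=1, LF[3]=C('1')+1=4+1=5
L[4]='0': occ=0, LF[4]=C('0')+0=1+0=1
L[5]='d': occ=1, LF[5]=C('d')+1=20+1=21
L[6]='0': occ=1, LF[6]=C('0')+1=1+1=2
L[7]='1': occ=2, LF[7]=C('1')+2=4+2=6
L[8]='1': occ=3, LF[8]=C('1')+3=4+3=7
L[9]='0': occ=2, LF[9]=C('0')+2=1+2=3
L[10]='a': occ=0, LF[10]=C('a')+0=13+0=13
L[11]='c': occ=1, LF[11]=C('c')+1=16+1=17
L[12]='d': occ=2, LF[12]=C('d')+2=20+2=22
L[13]='1': occ=4, LF[13]=C('1')+4=4+4=8
L[14]='1': occ=5, LF[14]=C('1')+5=4+5=9
L[15]='c': occ=2, LF[15]=C('c')+2=16+2=18
L[16]='1': occ=6, LF[16]=C('1')+6=4+6=10
L[17]='a': occ=1, LF[17]=C('a')+1=13+1=14
L[18]='1': occ=7, LF[18]=C('1')+7=4+7=11
L[19]='$': occ=0, LF[19]=C('$')+0=0+0=0
L[20]='a': occ=2, LF[20]=C('a')+2=13+2=15
L[21]='1': occ=8, LF[21]=C('1')+8=4+8=12
L[22]='c': occ=3, LF[22]=C('c')+3=16+3=19

Answer: 4 16 20 5 1 21 2 6 7 3 13 17 22 8 9 18 10 14 11 0 15 12 19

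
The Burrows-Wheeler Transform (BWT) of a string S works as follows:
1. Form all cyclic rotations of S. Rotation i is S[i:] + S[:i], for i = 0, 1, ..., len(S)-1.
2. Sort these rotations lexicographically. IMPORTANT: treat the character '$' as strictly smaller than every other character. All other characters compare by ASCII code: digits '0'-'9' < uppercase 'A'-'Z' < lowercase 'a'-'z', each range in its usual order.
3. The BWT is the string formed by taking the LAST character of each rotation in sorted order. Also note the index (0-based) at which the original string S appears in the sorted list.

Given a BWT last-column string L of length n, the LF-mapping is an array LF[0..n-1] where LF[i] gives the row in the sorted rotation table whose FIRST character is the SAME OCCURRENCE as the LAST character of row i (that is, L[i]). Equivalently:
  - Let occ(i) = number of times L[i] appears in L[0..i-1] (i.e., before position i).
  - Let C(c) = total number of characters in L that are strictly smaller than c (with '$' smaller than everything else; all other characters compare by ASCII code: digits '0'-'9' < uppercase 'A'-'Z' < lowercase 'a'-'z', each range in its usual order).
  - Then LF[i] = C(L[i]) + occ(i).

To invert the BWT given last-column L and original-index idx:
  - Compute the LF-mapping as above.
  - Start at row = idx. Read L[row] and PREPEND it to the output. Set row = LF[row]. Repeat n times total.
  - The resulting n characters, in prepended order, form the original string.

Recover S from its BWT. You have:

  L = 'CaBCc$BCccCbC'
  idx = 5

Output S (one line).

Answer: CCcbcaBBCcCC$

Derivation:
LF mapping: 3 8 1 4 10 0 2 5 11 12 6 9 7
Walk LF starting at row 5, prepending L[row]:
  step 1: row=5, L[5]='$', prepend. Next row=LF[5]=0
  step 2: row=0, L[0]='C', prepend. Next row=LF[0]=3
  step 3: row=3, L[3]='C', prepend. Next row=LF[3]=4
  step 4: row=4, L[4]='c', prepend. Next row=LF[4]=10
  step 5: row=10, L[10]='C', prepend. Next row=LF[10]=6
  step 6: row=6, L[6]='B', prepend. Next row=LF[6]=2
  step 7: row=2, L[2]='B', prepend. Next row=LF[2]=1
  step 8: row=1, L[1]='a', prepend. Next row=LF[1]=8
  step 9: row=8, L[8]='c', prepend. Next row=LF[8]=11
  step 10: row=11, L[11]='b', prepend. Next row=LF[11]=9
  step 11: row=9, L[9]='c', prepend. Next row=LF[9]=12
  step 12: row=12, L[12]='C', prepend. Next row=LF[12]=7
  step 13: row=7, L[7]='C', prepend. Next row=LF[7]=5
Reversed output: CCcbcaBBCcCC$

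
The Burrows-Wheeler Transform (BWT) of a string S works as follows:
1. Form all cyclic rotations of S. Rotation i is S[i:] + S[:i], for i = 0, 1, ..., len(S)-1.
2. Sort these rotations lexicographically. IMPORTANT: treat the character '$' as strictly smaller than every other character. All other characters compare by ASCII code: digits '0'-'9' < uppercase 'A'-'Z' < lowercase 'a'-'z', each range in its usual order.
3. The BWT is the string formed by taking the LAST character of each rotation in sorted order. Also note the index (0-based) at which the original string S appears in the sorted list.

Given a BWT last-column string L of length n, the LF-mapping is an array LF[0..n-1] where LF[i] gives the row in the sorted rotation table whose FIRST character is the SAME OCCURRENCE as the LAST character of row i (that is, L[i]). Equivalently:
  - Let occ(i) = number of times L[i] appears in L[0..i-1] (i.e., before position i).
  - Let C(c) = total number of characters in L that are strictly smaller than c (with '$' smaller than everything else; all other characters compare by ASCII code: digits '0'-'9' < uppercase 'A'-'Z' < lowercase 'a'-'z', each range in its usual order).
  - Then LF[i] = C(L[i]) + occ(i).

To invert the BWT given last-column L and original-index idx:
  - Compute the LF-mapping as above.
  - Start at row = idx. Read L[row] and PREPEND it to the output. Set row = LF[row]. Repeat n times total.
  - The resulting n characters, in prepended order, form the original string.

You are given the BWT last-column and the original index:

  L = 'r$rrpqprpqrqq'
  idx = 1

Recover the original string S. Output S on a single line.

Answer: pqqrpqrqrrpr$

Derivation:
LF mapping: 8 0 9 10 1 4 2 11 3 5 12 6 7
Walk LF starting at row 1, prepending L[row]:
  step 1: row=1, L[1]='$', prepend. Next row=LF[1]=0
  step 2: row=0, L[0]='r', prepend. Next row=LF[0]=8
  step 3: row=8, L[8]='p', prepend. Next row=LF[8]=3
  step 4: row=3, L[3]='r', prepend. Next row=LF[3]=10
  step 5: row=10, L[10]='r', prepend. Next row=LF[10]=12
  step 6: row=12, L[12]='q', prepend. Next row=LF[12]=7
  step 7: row=7, L[7]='r', prepend. Next row=LF[7]=11
  step 8: row=11, L[11]='q', prepend. Next row=LF[11]=6
  step 9: row=6, L[6]='p', prepend. Next row=LF[6]=2
  step 10: row=2, L[2]='r', prepend. Next row=LF[2]=9
  step 11: row=9, L[9]='q', prepend. Next row=LF[9]=5
  step 12: row=5, L[5]='q', prepend. Next row=LF[5]=4
  step 13: row=4, L[4]='p', prepend. Next row=LF[4]=1
Reversed output: pqqrpqrqrrpr$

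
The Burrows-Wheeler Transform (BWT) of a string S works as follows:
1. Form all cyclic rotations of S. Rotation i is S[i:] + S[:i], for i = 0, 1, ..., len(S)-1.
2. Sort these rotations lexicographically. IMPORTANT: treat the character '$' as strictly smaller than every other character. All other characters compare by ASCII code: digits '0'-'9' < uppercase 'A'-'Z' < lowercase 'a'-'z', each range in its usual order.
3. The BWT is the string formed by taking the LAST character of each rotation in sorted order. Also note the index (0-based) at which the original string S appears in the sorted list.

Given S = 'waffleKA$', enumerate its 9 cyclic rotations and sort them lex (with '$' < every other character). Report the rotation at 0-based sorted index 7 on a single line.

All 9 rotations (rotation i = S[i:]+S[:i]):
  rot[0] = waffleKA$
  rot[1] = affleKA$w
  rot[2] = ffleKA$wa
  rot[3] = fleKA$waf
  rot[4] = leKA$waff
  rot[5] = eKA$waffl
  rot[6] = KA$waffle
  rot[7] = A$waffleK
  rot[8] = $waffleKA
Sorted (with $ < everything):
  sorted[0] = $waffleKA
  sorted[1] = A$waffleK
  sorted[2] = KA$waffle
  sorted[3] = affleKA$w
  sorted[4] = eKA$waffl
  sorted[5] = ffleKA$wa
  sorted[6] = fleKA$waf
  sorted[7] = leKA$waff
  sorted[8] = waffleKA$
sorted[7] = leKA$waff

Answer: leKA$waff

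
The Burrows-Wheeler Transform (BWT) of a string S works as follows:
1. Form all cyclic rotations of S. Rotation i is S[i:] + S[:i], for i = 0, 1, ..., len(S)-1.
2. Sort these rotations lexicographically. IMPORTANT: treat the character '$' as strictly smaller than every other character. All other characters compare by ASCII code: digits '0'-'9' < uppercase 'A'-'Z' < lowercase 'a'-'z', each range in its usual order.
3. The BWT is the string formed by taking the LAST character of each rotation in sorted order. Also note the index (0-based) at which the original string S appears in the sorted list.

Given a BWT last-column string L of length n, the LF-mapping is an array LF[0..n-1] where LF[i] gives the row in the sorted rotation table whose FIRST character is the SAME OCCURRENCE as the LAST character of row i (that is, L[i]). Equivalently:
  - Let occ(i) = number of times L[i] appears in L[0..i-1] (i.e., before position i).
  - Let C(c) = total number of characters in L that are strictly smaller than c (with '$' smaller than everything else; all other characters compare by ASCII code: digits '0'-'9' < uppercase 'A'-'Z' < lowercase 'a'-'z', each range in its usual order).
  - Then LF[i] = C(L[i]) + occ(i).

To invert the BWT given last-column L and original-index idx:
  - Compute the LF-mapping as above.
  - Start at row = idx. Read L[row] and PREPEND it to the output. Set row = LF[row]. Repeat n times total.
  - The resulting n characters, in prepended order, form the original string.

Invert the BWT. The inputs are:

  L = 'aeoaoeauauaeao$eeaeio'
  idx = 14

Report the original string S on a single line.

Answer: iuaoeoueaeeoaaaeoaea$

Derivation:
LF mapping: 1 8 15 2 16 9 3 19 4 20 5 10 6 17 0 11 12 7 13 14 18
Walk LF starting at row 14, prepending L[row]:
  step 1: row=14, L[14]='$', prepend. Next row=LF[14]=0
  step 2: row=0, L[0]='a', prepend. Next row=LF[0]=1
  step 3: row=1, L[1]='e', prepend. Next row=LF[1]=8
  step 4: row=8, L[8]='a', prepend. Next row=LF[8]=4
  step 5: row=4, L[4]='o', prepend. Next row=LF[4]=16
  step 6: row=16, L[16]='e', prepend. Next row=LF[16]=12
  step 7: row=12, L[12]='a', prepend. Next row=LF[12]=6
  step 8: row=6, L[6]='a', prepend. Next row=LF[6]=3
  step 9: row=3, L[3]='a', prepend. Next row=LF[3]=2
  step 10: row=2, L[2]='o', prepend. Next row=LF[2]=15
  step 11: row=15, L[15]='e', prepend. Next row=LF[15]=11
  step 12: row=11, L[11]='e', prepend. Next row=LF[11]=10
  step 13: row=10, L[10]='a', prepend. Next row=LF[10]=5
  step 14: row=5, L[5]='e', prepend. Next row=LF[5]=9
  step 15: row=9, L[9]='u', prepend. Next row=LF[9]=20
  step 16: row=20, L[20]='o', prepend. Next row=LF[20]=18
  step 17: row=18, L[18]='e', prepend. Next row=LF[18]=13
  step 18: row=13, L[13]='o', prepend. Next row=LF[13]=17
  step 19: row=17, L[17]='a', prepend. Next row=LF[17]=7
  step 20: row=7, L[7]='u', prepend. Next row=LF[7]=19
  step 21: row=19, L[19]='i', prepend. Next row=LF[19]=14
Reversed output: iuaoeoueaeeoaaaeoaea$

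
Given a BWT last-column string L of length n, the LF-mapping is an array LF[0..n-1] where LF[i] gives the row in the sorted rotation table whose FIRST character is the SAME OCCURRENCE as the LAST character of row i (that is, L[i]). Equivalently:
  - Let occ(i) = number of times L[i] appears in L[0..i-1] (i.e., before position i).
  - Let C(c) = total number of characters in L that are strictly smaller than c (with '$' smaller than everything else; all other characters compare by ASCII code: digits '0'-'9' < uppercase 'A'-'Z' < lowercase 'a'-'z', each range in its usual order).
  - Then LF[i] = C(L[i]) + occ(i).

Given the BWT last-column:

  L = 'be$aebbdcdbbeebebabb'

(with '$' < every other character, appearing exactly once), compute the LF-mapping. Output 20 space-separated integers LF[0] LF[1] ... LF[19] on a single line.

Answer: 3 15 0 1 16 4 5 13 12 14 6 7 17 18 8 19 9 2 10 11

Derivation:
Char counts: '$':1, 'a':2, 'b':9, 'c':1, 'd':2, 'e':5
C (first-col start): C('$')=0, C('a')=1, C('b')=3, C('c')=12, C('d')=13, C('e')=15
L[0]='b': occ=0, LF[0]=C('b')+0=3+0=3
L[1]='e': occ=0, LF[1]=C('e')+0=15+0=15
L[2]='$': occ=0, LF[2]=C('$')+0=0+0=0
L[3]='a': occ=0, LF[3]=C('a')+0=1+0=1
L[4]='e': occ=1, LF[4]=C('e')+1=15+1=16
L[5]='b': occ=1, LF[5]=C('b')+1=3+1=4
L[6]='b': occ=2, LF[6]=C('b')+2=3+2=5
L[7]='d': occ=0, LF[7]=C('d')+0=13+0=13
L[8]='c': occ=0, LF[8]=C('c')+0=12+0=12
L[9]='d': occ=1, LF[9]=C('d')+1=13+1=14
L[10]='b': occ=3, LF[10]=C('b')+3=3+3=6
L[11]='b': occ=4, LF[11]=C('b')+4=3+4=7
L[12]='e': occ=2, LF[12]=C('e')+2=15+2=17
L[13]='e': occ=3, LF[13]=C('e')+3=15+3=18
L[14]='b': occ=5, LF[14]=C('b')+5=3+5=8
L[15]='e': occ=4, LF[15]=C('e')+4=15+4=19
L[16]='b': occ=6, LF[16]=C('b')+6=3+6=9
L[17]='a': occ=1, LF[17]=C('a')+1=1+1=2
L[18]='b': occ=7, LF[18]=C('b')+7=3+7=10
L[19]='b': occ=8, LF[19]=C('b')+8=3+8=11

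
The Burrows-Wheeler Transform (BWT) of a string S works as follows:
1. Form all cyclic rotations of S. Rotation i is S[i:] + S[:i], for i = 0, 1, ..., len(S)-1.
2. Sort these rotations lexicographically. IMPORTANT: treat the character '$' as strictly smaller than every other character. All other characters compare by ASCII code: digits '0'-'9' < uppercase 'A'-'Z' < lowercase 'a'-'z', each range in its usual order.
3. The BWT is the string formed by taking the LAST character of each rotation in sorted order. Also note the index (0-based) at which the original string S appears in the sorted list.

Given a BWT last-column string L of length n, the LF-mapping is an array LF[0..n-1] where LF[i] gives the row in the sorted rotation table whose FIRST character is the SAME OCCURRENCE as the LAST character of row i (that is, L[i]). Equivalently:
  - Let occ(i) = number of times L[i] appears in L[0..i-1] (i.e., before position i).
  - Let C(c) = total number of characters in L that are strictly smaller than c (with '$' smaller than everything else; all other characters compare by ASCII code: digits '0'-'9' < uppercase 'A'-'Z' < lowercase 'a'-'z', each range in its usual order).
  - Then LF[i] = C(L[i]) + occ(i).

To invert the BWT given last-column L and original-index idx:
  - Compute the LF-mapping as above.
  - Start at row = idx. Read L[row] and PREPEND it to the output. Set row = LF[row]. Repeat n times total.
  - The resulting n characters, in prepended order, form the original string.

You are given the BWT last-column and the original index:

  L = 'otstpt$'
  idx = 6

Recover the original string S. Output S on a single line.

LF mapping: 1 4 3 5 2 6 0
Walk LF starting at row 6, prepending L[row]:
  step 1: row=6, L[6]='$', prepend. Next row=LF[6]=0
  step 2: row=0, L[0]='o', prepend. Next row=LF[0]=1
  step 3: row=1, L[1]='t', prepend. Next row=LF[1]=4
  step 4: row=4, L[4]='p', prepend. Next row=LF[4]=2
  step 5: row=2, L[2]='s', prepend. Next row=LF[2]=3
  step 6: row=3, L[3]='t', prepend. Next row=LF[3]=5
  step 7: row=5, L[5]='t', prepend. Next row=LF[5]=6
Reversed output: ttspto$

Answer: ttspto$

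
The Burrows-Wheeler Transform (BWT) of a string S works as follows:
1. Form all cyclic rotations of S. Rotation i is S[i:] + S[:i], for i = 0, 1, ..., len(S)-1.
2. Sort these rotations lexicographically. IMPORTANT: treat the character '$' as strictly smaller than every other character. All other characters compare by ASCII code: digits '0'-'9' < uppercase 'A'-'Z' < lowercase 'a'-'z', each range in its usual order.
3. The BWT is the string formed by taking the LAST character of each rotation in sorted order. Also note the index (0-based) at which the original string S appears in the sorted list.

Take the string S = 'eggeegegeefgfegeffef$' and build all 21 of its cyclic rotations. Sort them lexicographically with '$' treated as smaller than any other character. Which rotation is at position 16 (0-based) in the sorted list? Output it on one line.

Answer: geegegeefgfegeffef$eg

Derivation:
All 21 rotations (rotation i = S[i:]+S[:i]):
  rot[0] = eggeegegeefgfegeffef$
  rot[1] = ggeegegeefgfegeffef$e
  rot[2] = geegegeefgfegeffef$eg
  rot[3] = eegegeefgfegeffef$egg
  rot[4] = egegeefgfegeffef$egge
  rot[5] = gegeefgfegeffef$eggee
  rot[6] = egeefgfegeffef$eggeeg
  rot[7] = geefgfegeffef$eggeege
  rot[8] = eefgfegeffef$eggeegeg
  rot[9] = efgfegeffef$eggeegege
  rot[10] = fgfegeffef$eggeegegee
  rot[11] = gfegeffef$eggeegegeef
  rot[12] = fegeffef$eggeegegeefg
  rot[13] = egeffef$eggeegegeefgf
  rot[14] = geffef$eggeegegeefgfe
  rot[15] = effef$eggeegegeefgfeg
  rot[16] = ffef$eggeegegeefgfege
  rot[17] = fef$eggeegegeefgfegef
  rot[18] = ef$eggeegegeefgfegeff
  rot[19] = f$eggeegegeefgfegeffe
  rot[20] = $eggeegegeefgfegeffef
Sorted (with $ < everything):
  sorted[0] = $eggeegegeefgfegeffef
  sorted[1] = eefgfegeffef$eggeegeg
  sorted[2] = eegegeefgfegeffef$egg
  sorted[3] = ef$eggeegegeefgfegeff
  sorted[4] = effef$eggeegegeefgfeg
  sorted[5] = efgfegeffef$eggeegege
  sorted[6] = egeefgfegeffef$eggeeg
  sorted[7] = egeffef$eggeegegeefgf
  sorted[8] = egegeefgfegeffef$egge
  sorted[9] = eggeegegeefgfegeffef$
  sorted[10] = f$eggeegegeefgfegeffe
  sorted[11] = fef$eggeegegeefgfegef
  sorted[12] = fegeffef$eggeegegeefg
  sorted[13] = ffef$eggeegegeefgfege
  sorted[14] = fgfegeffef$eggeegegee
  sorted[15] = geefgfegeffef$eggeege
  sorted[16] = geegegeefgfegeffef$eg
  sorted[17] = geffef$eggeegegeefgfe
  sorted[18] = gegeefgfegeffef$eggee
  sorted[19] = gfegeffef$eggeegegeef
  sorted[20] = ggeegegeefgfegeffef$e
sorted[16] = geegegeefgfegeffef$eg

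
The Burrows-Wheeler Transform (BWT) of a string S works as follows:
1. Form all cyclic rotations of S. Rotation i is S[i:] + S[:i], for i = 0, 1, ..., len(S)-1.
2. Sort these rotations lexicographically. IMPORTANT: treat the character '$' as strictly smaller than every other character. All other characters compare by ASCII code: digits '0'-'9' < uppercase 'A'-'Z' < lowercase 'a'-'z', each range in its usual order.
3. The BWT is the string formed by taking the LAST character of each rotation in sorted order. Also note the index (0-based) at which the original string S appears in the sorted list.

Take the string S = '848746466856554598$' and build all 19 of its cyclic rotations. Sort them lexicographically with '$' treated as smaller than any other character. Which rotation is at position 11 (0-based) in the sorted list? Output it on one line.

All 19 rotations (rotation i = S[i:]+S[:i]):
  rot[0] = 848746466856554598$
  rot[1] = 48746466856554598$8
  rot[2] = 8746466856554598$84
  rot[3] = 746466856554598$848
  rot[4] = 46466856554598$8487
  rot[5] = 6466856554598$84874
  rot[6] = 466856554598$848746
  rot[7] = 66856554598$8487464
  rot[8] = 6856554598$84874646
  rot[9] = 856554598$848746466
  rot[10] = 56554598$8487464668
  rot[11] = 6554598$84874646685
  rot[12] = 554598$848746466856
  rot[13] = 54598$8487464668565
  rot[14] = 4598$84874646685655
  rot[15] = 598$848746466856554
  rot[16] = 98$8487464668565545
  rot[17] = 8$84874646685655459
  rot[18] = $848746466856554598
Sorted (with $ < everything):
  sorted[0] = $848746466856554598
  sorted[1] = 4598$84874646685655
  sorted[2] = 46466856554598$8487
  sorted[3] = 466856554598$848746
  sorted[4] = 48746466856554598$8
  sorted[5] = 54598$8487464668565
  sorted[6] = 554598$848746466856
  sorted[7] = 56554598$8487464668
  sorted[8] = 598$848746466856554
  sorted[9] = 6466856554598$84874
  sorted[10] = 6554598$84874646685
  sorted[11] = 66856554598$8487464
  sorted[12] = 6856554598$84874646
  sorted[13] = 746466856554598$848
  sorted[14] = 8$84874646685655459
  sorted[15] = 848746466856554598$
  sorted[16] = 856554598$848746466
  sorted[17] = 8746466856554598$84
  sorted[18] = 98$8487464668565545
sorted[11] = 66856554598$8487464

Answer: 66856554598$8487464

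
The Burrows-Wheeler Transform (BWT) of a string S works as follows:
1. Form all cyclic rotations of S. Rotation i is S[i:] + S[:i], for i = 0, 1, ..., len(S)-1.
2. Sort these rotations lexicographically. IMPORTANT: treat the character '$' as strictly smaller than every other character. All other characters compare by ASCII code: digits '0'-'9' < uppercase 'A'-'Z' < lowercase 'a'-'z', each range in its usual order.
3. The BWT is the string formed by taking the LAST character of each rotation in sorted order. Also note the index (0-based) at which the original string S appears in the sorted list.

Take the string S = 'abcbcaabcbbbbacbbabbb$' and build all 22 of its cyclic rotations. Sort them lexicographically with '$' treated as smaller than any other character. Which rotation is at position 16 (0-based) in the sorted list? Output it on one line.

All 22 rotations (rotation i = S[i:]+S[:i]):
  rot[0] = abcbcaabcbbbbacbbabbb$
  rot[1] = bcbcaabcbbbbacbbabbb$a
  rot[2] = cbcaabcbbbbacbbabbb$ab
  rot[3] = bcaabcbbbbacbbabbb$abc
  rot[4] = caabcbbbbacbbabbb$abcb
  rot[5] = aabcbbbbacbbabbb$abcbc
  rot[6] = abcbbbbacbbabbb$abcbca
  rot[7] = bcbbbbacbbabbb$abcbcaa
  rot[8] = cbbbbacbbabbb$abcbcaab
  rot[9] = bbbbacbbabbb$abcbcaabc
  rot[10] = bbbacbbabbb$abcbcaabcb
  rot[11] = bbacbbabbb$abcbcaabcbb
  rot[12] = bacbbabbb$abcbcaabcbbb
  rot[13] = acbbabbb$abcbcaabcbbbb
  rot[14] = cbbabbb$abcbcaabcbbbba
  rot[15] = bbabbb$abcbcaabcbbbbac
  rot[16] = babbb$abcbcaabcbbbbacb
  rot[17] = abbb$abcbcaabcbbbbacbb
  rot[18] = bbb$abcbcaabcbbbbacbba
  rot[19] = bb$abcbcaabcbbbbacbbab
  rot[20] = b$abcbcaabcbbbbacbbabb
  rot[21] = $abcbcaabcbbbbacbbabbb
Sorted (with $ < everything):
  sorted[0] = $abcbcaabcbbbbacbbabbb
  sorted[1] = aabcbbbbacbbabbb$abcbc
  sorted[2] = abbb$abcbcaabcbbbbacbb
  sorted[3] = abcbbbbacbbabbb$abcbca
  sorted[4] = abcbcaabcbbbbacbbabbb$
  sorted[5] = acbbabbb$abcbcaabcbbbb
  sorted[6] = b$abcbcaabcbbbbacbbabb
  sorted[7] = babbb$abcbcaabcbbbbacb
  sorted[8] = bacbbabbb$abcbcaabcbbb
  sorted[9] = bb$abcbcaabcbbbbacbbab
  sorted[10] = bbabbb$abcbcaabcbbbbac
  sorted[11] = bbacbbabbb$abcbcaabcbb
  sorted[12] = bbb$abcbcaabcbbbbacbba
  sorted[13] = bbbacbbabbb$abcbcaabcb
  sorted[14] = bbbbacbbabbb$abcbcaabc
  sorted[15] = bcaabcbbbbacbbabbb$abc
  sorted[16] = bcbbbbacbbabbb$abcbcaa
  sorted[17] = bcbcaabcbbbbacbbabbb$a
  sorted[18] = caabcbbbbacbbabbb$abcb
  sorted[19] = cbbabbb$abcbcaabcbbbba
  sorted[20] = cbbbbacbbabbb$abcbcaab
  sorted[21] = cbcaabcbbbbacbbabbb$ab
sorted[16] = bcbbbbacbbabbb$abcbcaa

Answer: bcbbbbacbbabbb$abcbcaa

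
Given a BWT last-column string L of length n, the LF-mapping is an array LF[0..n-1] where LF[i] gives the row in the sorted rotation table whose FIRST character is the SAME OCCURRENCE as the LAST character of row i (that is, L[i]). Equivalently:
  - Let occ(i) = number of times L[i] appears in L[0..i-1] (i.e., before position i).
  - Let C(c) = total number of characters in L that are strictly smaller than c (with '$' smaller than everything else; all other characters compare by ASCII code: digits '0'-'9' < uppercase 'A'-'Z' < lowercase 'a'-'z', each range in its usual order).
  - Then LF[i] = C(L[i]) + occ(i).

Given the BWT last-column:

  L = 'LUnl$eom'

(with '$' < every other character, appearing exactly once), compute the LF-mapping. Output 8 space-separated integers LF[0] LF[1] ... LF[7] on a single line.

Char counts: '$':1, 'L':1, 'U':1, 'e':1, 'l':1, 'm':1, 'n':1, 'o':1
C (first-col start): C('$')=0, C('L')=1, C('U')=2, C('e')=3, C('l')=4, C('m')=5, C('n')=6, C('o')=7
L[0]='L': occ=0, LF[0]=C('L')+0=1+0=1
L[1]='U': occ=0, LF[1]=C('U')+0=2+0=2
L[2]='n': occ=0, LF[2]=C('n')+0=6+0=6
L[3]='l': occ=0, LF[3]=C('l')+0=4+0=4
L[4]='$': occ=0, LF[4]=C('$')+0=0+0=0
L[5]='e': occ=0, LF[5]=C('e')+0=3+0=3
L[6]='o': occ=0, LF[6]=C('o')+0=7+0=7
L[7]='m': occ=0, LF[7]=C('m')+0=5+0=5

Answer: 1 2 6 4 0 3 7 5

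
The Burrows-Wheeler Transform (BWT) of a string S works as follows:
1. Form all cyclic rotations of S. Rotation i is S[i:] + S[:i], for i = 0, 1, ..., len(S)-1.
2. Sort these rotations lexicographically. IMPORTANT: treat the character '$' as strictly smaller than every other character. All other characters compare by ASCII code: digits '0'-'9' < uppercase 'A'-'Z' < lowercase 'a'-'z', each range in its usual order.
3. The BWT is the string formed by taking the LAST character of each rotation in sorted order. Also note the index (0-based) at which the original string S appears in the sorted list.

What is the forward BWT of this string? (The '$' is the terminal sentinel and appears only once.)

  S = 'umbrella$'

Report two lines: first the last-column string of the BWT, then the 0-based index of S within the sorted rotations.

Answer: almrleub$
8

Derivation:
All 9 rotations (rotation i = S[i:]+S[:i]):
  rot[0] = umbrella$
  rot[1] = mbrella$u
  rot[2] = brella$um
  rot[3] = rella$umb
  rot[4] = ella$umbr
  rot[5] = lla$umbre
  rot[6] = la$umbrel
  rot[7] = a$umbrell
  rot[8] = $umbrella
Sorted (with $ < everything):
  sorted[0] = $umbrella  (last char: 'a')
  sorted[1] = a$umbrell  (last char: 'l')
  sorted[2] = brella$um  (last char: 'm')
  sorted[3] = ella$umbr  (last char: 'r')
  sorted[4] = la$umbrel  (last char: 'l')
  sorted[5] = lla$umbre  (last char: 'e')
  sorted[6] = mbrella$u  (last char: 'u')
  sorted[7] = rella$umb  (last char: 'b')
  sorted[8] = umbrella$  (last char: '$')
Last column: almrleub$
Original string S is at sorted index 8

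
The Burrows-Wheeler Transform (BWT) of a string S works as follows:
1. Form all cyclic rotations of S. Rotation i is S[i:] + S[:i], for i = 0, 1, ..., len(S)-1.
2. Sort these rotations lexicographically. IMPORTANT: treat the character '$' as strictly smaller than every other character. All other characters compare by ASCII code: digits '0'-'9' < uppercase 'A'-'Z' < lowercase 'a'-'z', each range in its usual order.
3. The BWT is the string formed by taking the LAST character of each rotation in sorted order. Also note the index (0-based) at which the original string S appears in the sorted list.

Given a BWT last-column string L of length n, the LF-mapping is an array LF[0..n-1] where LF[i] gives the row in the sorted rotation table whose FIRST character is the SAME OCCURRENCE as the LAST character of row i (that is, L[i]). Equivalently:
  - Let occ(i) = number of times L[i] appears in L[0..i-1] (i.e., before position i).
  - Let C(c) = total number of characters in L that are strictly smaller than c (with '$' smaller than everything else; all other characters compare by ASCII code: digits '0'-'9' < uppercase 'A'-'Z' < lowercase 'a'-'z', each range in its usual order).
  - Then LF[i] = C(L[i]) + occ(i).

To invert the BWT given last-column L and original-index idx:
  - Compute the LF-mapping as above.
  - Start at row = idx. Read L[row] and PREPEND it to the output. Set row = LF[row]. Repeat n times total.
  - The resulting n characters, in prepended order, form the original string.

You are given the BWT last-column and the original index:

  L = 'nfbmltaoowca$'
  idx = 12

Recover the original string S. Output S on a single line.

LF mapping: 8 5 3 7 6 11 1 9 10 12 4 2 0
Walk LF starting at row 12, prepending L[row]:
  step 1: row=12, L[12]='$', prepend. Next row=LF[12]=0
  step 2: row=0, L[0]='n', prepend. Next row=LF[0]=8
  step 3: row=8, L[8]='o', prepend. Next row=LF[8]=10
  step 4: row=10, L[10]='c', prepend. Next row=LF[10]=4
  step 5: row=4, L[4]='l', prepend. Next row=LF[4]=6
  step 6: row=6, L[6]='a', prepend. Next row=LF[6]=1
  step 7: row=1, L[1]='f', prepend. Next row=LF[1]=5
  step 8: row=5, L[5]='t', prepend. Next row=LF[5]=11
  step 9: row=11, L[11]='a', prepend. Next row=LF[11]=2
  step 10: row=2, L[2]='b', prepend. Next row=LF[2]=3
  step 11: row=3, L[3]='m', prepend. Next row=LF[3]=7
  step 12: row=7, L[7]='o', prepend. Next row=LF[7]=9
  step 13: row=9, L[9]='w', prepend. Next row=LF[9]=12
Reversed output: wombatfalcon$

Answer: wombatfalcon$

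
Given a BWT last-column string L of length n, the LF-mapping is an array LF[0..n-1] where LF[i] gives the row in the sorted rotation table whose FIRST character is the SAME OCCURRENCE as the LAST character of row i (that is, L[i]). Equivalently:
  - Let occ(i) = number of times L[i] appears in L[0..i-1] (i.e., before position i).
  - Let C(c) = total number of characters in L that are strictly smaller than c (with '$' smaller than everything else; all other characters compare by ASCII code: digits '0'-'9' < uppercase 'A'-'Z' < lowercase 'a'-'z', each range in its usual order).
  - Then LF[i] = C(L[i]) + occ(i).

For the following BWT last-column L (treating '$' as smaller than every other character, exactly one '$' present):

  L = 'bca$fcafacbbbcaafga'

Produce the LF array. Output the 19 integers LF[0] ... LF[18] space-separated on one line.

Char counts: '$':1, 'a':6, 'b':4, 'c':4, 'f':3, 'g':1
C (first-col start): C('$')=0, C('a')=1, C('b')=7, C('c')=11, C('f')=15, C('g')=18
L[0]='b': occ=0, LF[0]=C('b')+0=7+0=7
L[1]='c': occ=0, LF[1]=C('c')+0=11+0=11
L[2]='a': occ=0, LF[2]=C('a')+0=1+0=1
L[3]='$': occ=0, LF[3]=C('$')+0=0+0=0
L[4]='f': occ=0, LF[4]=C('f')+0=15+0=15
L[5]='c': occ=1, LF[5]=C('c')+1=11+1=12
L[6]='a': occ=1, LF[6]=C('a')+1=1+1=2
L[7]='f': occ=1, LF[7]=C('f')+1=15+1=16
L[8]='a': occ=2, LF[8]=C('a')+2=1+2=3
L[9]='c': occ=2, LF[9]=C('c')+2=11+2=13
L[10]='b': occ=1, LF[10]=C('b')+1=7+1=8
L[11]='b': occ=2, LF[11]=C('b')+2=7+2=9
L[12]='b': occ=3, LF[12]=C('b')+3=7+3=10
L[13]='c': occ=3, LF[13]=C('c')+3=11+3=14
L[14]='a': occ=3, LF[14]=C('a')+3=1+3=4
L[15]='a': occ=4, LF[15]=C('a')+4=1+4=5
L[16]='f': occ=2, LF[16]=C('f')+2=15+2=17
L[17]='g': occ=0, LF[17]=C('g')+0=18+0=18
L[18]='a': occ=5, LF[18]=C('a')+5=1+5=6

Answer: 7 11 1 0 15 12 2 16 3 13 8 9 10 14 4 5 17 18 6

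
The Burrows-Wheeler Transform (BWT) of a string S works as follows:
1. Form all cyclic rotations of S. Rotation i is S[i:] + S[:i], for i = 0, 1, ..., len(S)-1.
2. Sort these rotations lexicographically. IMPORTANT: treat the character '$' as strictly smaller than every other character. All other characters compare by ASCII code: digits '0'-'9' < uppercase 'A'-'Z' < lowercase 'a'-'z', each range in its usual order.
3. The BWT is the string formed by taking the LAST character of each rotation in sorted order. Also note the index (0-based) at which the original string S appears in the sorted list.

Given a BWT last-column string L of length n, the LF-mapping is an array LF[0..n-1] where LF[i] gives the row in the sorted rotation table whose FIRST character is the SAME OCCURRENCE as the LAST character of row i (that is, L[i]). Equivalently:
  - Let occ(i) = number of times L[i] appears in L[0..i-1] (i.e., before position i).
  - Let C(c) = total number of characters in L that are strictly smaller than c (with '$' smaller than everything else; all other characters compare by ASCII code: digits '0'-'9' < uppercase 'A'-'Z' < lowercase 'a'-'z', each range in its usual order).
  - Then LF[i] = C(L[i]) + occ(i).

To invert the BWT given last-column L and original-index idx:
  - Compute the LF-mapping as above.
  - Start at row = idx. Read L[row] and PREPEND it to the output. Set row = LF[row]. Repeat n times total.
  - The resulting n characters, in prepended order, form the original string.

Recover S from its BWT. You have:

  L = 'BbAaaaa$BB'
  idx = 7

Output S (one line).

LF mapping: 2 9 1 5 6 7 8 0 3 4
Walk LF starting at row 7, prepending L[row]:
  step 1: row=7, L[7]='$', prepend. Next row=LF[7]=0
  step 2: row=0, L[0]='B', prepend. Next row=LF[0]=2
  step 3: row=2, L[2]='A', prepend. Next row=LF[2]=1
  step 4: row=1, L[1]='b', prepend. Next row=LF[1]=9
  step 5: row=9, L[9]='B', prepend. Next row=LF[9]=4
  step 6: row=4, L[4]='a', prepend. Next row=LF[4]=6
  step 7: row=6, L[6]='a', prepend. Next row=LF[6]=8
  step 8: row=8, L[8]='B', prepend. Next row=LF[8]=3
  step 9: row=3, L[3]='a', prepend. Next row=LF[3]=5
  step 10: row=5, L[5]='a', prepend. Next row=LF[5]=7
Reversed output: aaBaaBbAB$

Answer: aaBaaBbAB$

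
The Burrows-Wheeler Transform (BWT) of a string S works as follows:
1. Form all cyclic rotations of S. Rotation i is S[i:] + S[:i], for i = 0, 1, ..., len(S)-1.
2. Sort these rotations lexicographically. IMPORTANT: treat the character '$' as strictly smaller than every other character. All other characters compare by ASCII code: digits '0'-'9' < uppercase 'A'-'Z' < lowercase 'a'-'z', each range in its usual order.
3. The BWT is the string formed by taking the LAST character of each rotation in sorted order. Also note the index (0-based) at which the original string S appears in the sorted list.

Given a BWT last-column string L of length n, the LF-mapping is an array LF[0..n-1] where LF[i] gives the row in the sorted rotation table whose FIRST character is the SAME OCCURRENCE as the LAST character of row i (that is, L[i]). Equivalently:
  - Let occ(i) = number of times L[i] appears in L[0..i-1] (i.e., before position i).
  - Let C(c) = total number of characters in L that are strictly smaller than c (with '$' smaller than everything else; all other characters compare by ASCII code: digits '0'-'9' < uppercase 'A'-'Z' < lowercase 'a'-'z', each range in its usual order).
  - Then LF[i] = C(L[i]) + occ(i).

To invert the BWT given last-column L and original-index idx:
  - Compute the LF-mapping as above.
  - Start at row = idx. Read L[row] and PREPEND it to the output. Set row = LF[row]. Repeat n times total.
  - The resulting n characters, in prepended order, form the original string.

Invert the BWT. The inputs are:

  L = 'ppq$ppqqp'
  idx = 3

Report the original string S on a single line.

Answer: pppqqqpp$

Derivation:
LF mapping: 1 2 6 0 3 4 7 8 5
Walk LF starting at row 3, prepending L[row]:
  step 1: row=3, L[3]='$', prepend. Next row=LF[3]=0
  step 2: row=0, L[0]='p', prepend. Next row=LF[0]=1
  step 3: row=1, L[1]='p', prepend. Next row=LF[1]=2
  step 4: row=2, L[2]='q', prepend. Next row=LF[2]=6
  step 5: row=6, L[6]='q', prepend. Next row=LF[6]=7
  step 6: row=7, L[7]='q', prepend. Next row=LF[7]=8
  step 7: row=8, L[8]='p', prepend. Next row=LF[8]=5
  step 8: row=5, L[5]='p', prepend. Next row=LF[5]=4
  step 9: row=4, L[4]='p', prepend. Next row=LF[4]=3
Reversed output: pppqqqpp$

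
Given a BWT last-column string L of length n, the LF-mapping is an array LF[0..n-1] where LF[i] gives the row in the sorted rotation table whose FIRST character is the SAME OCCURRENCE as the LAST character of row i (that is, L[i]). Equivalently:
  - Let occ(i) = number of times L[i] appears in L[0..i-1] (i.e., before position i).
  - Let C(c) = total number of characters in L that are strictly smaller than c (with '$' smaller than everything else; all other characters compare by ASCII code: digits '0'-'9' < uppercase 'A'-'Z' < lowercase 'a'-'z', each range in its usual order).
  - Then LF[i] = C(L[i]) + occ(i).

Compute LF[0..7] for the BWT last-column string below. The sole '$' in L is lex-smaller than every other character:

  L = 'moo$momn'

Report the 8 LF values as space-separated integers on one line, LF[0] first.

Answer: 1 5 6 0 2 7 3 4

Derivation:
Char counts: '$':1, 'm':3, 'n':1, 'o':3
C (first-col start): C('$')=0, C('m')=1, C('n')=4, C('o')=5
L[0]='m': occ=0, LF[0]=C('m')+0=1+0=1
L[1]='o': occ=0, LF[1]=C('o')+0=5+0=5
L[2]='o': occ=1, LF[2]=C('o')+1=5+1=6
L[3]='$': occ=0, LF[3]=C('$')+0=0+0=0
L[4]='m': occ=1, LF[4]=C('m')+1=1+1=2
L[5]='o': occ=2, LF[5]=C('o')+2=5+2=7
L[6]='m': occ=2, LF[6]=C('m')+2=1+2=3
L[7]='n': occ=0, LF[7]=C('n')+0=4+0=4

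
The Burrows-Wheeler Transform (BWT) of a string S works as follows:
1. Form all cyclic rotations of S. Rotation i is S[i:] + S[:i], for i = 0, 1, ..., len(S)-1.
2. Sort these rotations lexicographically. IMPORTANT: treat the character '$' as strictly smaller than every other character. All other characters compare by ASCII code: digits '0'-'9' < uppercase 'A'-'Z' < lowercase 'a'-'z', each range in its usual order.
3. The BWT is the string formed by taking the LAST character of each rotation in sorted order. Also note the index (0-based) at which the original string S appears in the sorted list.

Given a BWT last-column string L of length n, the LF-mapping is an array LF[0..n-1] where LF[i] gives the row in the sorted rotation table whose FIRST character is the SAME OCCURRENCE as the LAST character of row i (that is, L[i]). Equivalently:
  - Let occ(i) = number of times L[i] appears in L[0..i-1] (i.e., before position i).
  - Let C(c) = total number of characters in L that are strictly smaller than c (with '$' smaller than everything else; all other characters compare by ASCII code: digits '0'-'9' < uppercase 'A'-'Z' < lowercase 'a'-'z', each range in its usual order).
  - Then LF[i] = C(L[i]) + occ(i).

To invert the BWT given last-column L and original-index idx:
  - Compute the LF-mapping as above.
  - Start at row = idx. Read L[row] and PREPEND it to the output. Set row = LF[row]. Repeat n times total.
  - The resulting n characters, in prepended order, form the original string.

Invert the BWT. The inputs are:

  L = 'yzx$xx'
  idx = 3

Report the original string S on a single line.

Answer: xzxxy$

Derivation:
LF mapping: 4 5 1 0 2 3
Walk LF starting at row 3, prepending L[row]:
  step 1: row=3, L[3]='$', prepend. Next row=LF[3]=0
  step 2: row=0, L[0]='y', prepend. Next row=LF[0]=4
  step 3: row=4, L[4]='x', prepend. Next row=LF[4]=2
  step 4: row=2, L[2]='x', prepend. Next row=LF[2]=1
  step 5: row=1, L[1]='z', prepend. Next row=LF[1]=5
  step 6: row=5, L[5]='x', prepend. Next row=LF[5]=3
Reversed output: xzxxy$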